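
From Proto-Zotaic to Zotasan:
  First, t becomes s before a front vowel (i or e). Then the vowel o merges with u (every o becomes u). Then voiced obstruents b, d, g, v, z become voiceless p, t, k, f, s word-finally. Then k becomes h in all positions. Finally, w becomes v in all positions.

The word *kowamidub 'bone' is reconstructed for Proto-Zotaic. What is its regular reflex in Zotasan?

huvamidup

Zotasan: start from *kowamidub.
  rule 1: no change — kowamidub
  rule 2 (vowel merger): kowamidub → kuwamidub
  rule 3 (final devoicing): kuwamidub → kuwamidup
  rule 4 (unconditioned shift): kuwamidup → huwamidup
  rule 5 (unconditioned shift): huwamidup → huvamidup
  ⇒ Zotasan huvamidup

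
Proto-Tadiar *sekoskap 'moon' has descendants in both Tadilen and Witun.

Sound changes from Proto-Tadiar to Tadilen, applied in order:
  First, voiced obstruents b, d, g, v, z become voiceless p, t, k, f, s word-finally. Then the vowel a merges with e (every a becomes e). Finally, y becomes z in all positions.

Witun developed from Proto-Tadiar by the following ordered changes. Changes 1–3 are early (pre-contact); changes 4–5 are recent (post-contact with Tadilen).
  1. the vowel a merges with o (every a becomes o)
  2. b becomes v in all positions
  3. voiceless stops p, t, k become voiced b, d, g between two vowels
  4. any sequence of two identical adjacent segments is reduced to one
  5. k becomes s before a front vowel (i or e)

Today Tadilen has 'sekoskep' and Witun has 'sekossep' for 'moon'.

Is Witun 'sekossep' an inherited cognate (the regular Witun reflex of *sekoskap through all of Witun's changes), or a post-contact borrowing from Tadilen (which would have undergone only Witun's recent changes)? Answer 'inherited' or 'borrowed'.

If inherited, *sekoskap would pass through all of Witun's changes:
Witun: *sekoskap
  sekoskap → sekoskop   [vowel merger]
  sekoskop (rule 2 does not apply)
  sekoskop → segoskop   [intervocalic voicing]
  segoskop (rule 4 does not apply)
  segoskop (rule 5 does not apply)
  giving Witun segoskop.
If borrowed from Tadilen 'sekoskep' after the early changes, it would undergo only the recent ones:
  rule 4 (degemination): no change (sekoskep)
  rule 5 (palatalisation): sekoskep → sekossep
  ⇒ as a loan: sekossep
Witun 'sekossep' matches the loan outcome 'sekossep', not the inherited 'segoskop' — it skipped the early Witun changes, so it was borrowed from Tadilen.

borrowed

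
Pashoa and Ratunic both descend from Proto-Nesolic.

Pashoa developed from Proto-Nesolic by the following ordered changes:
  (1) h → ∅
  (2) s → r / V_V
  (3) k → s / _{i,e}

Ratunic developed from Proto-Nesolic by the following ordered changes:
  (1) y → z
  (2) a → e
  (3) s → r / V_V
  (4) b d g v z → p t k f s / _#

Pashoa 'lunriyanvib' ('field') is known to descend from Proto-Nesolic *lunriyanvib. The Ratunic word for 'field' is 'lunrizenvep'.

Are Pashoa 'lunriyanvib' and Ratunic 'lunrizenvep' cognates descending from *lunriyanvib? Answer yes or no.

Derive the expected Ratunic reflex of *lunriyanvib:
Ratunic: start from *lunriyanvib.
  rule 1 (unconditioned shift): lunriyanvib → lunrizanvib
  rule 2 (vowel merger): lunrizanvib → lunrizenvib
  rule 3: no change — lunrizenvib
  rule 4 (final devoicing): lunrizenvib → lunrizenvip
  ⇒ Ratunic lunrizenvip
The regular Ratunic reflex would be 'lunrizenvip', but the attested form is 'lunrizenvep'. The correspondence is irregular, so they are not cognates (the Ratunic form has a different source).

no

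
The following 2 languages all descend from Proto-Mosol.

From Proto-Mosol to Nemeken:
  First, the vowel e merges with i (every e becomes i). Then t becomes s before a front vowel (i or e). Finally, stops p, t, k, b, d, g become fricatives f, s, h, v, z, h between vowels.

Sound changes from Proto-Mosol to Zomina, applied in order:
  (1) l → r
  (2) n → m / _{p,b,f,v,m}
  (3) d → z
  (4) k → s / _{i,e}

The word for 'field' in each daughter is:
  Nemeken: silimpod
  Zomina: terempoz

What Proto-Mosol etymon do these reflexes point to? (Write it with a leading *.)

*telempod

Position 1: Nemeken has s, Zomina has t. Zomina preserves t here (none of its changes turn any other segment into t), so the proto-segment is *t.
Position 3: Nemeken has l, Zomina has r. Nemeken preserves l here (none of its changes turn any other segment into l), so the proto-segment is *l.
Continuing position by position gives *telempod; check it forward:
Nemeken: *telempod
  telempod → tilimpod   [vowel merger]
  tilimpod → silimpod   [palatalisation]
  silimpod (rule 3 does not apply)
  giving Nemeken silimpod.
Zomina: start from *telempod.
  rule 1 (unconditioned shift): telempod → terempod
  rule 2: no change — terempod
  rule 3 (unconditioned shift): terempod → terempoz
  rule 4: no change — terempoz
  ⇒ Zomina terempoz
*telempod is the unique common source.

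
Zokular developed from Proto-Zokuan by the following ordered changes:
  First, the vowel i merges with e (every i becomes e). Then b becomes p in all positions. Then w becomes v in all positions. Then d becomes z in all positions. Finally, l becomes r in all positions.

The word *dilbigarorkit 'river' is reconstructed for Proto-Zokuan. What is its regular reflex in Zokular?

zerpegarorket

Zokular: start from *dilbigarorkit.
  rule 1 (vowel merger): dilbigarorkit → delbegarorket
  rule 2 (unconditioned shift): delbegarorket → delpegarorket
  rule 3: no change — delpegarorket
  rule 4 (unconditioned shift): delpegarorket → zelpegarorket
  rule 5 (unconditioned shift): zelpegarorket → zerpegarorket
  ⇒ Zokular zerpegarorket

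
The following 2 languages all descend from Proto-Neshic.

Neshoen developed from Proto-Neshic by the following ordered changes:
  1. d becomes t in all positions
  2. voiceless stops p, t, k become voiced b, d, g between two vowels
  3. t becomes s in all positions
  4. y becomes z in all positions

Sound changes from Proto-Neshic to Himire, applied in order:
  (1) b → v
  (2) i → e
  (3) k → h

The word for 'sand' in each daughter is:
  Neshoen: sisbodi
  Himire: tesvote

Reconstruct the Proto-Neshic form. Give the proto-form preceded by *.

*tisboti

Position 6: Neshoen has d, Himire has t. Himire preserves t here (none of its changes turn any other segment into t), so the proto-segment is *t.
Position 1: Neshoen has s, Himire has t. Himire preserves t here (none of its changes turn any other segment into t), so the proto-segment is *t.
Continuing position by position gives *tisboti; check it forward:
Neshoen: *tisboti
  tisboti (rule 1 does not apply)
  tisboti → tisbodi   [intervocalic voicing]
  tisbodi → sisbodi   [unconditioned shift]
  sisbodi (rule 4 does not apply)
  giving Neshoen sisbodi.
Himire: start from *tisboti.
  rule 1 (unconditioned shift): tisboti → tisvoti
  rule 2 (vowel merger): tisvoti → tesvote
  rule 3: no change — tesvote
  ⇒ Himire tesvote
Only *tisboti yields all of Neshoen sisbodi, Himire tesvote.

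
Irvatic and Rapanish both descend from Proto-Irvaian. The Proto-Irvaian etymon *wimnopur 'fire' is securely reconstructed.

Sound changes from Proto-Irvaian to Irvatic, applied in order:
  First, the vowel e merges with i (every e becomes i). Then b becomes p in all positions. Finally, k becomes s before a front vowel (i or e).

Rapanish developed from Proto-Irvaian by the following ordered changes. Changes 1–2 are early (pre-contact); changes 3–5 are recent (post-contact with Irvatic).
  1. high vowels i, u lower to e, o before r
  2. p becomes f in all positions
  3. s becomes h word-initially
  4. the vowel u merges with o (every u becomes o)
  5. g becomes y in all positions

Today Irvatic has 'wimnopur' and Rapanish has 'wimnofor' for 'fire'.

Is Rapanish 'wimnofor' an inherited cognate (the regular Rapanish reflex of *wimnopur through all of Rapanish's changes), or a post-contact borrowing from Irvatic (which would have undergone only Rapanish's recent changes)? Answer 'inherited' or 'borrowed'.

If inherited, *wimnopur would pass through all of Rapanish's changes:
Rapanish: *wimnopur > wimnopor > wimnofor  (by pre-rhotic lowering, unconditioned shift)
If borrowed from Irvatic 'wimnopur' after the early changes, it would undergo only the recent ones:
  rule 3 (debuccalisation): no change (wimnopur)
  rule 4 (vowel merger): wimnopur → wimnopor
  rule 5 (unconditioned shift): no change (wimnopor)
  ⇒ as a loan: wimnopor
Rapanish 'wimnofor' matches the inherited outcome exactly, so it is an inherited cognate, not a loan.

inherited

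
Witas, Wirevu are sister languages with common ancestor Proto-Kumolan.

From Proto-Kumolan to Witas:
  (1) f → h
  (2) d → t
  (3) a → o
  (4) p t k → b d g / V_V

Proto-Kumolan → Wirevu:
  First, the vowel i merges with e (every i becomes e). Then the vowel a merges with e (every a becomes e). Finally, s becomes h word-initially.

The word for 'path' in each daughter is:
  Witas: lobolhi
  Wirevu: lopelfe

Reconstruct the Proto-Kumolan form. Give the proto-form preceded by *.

*lopalfi

Position 3: Witas has b, Wirevu has p. Wirevu preserves p here (none of its changes turn any other segment into p), so the proto-segment is *p.
Position 4: Witas has o, Wirevu has e. Taking the neighbouring segments as reconstructed: Witas o could go back to *a or *o; Wirevu e could go back to *a or *e or *i — the one source consistent with every daughter is *a.
Continuing position by position gives *lopalfi; check it forward:
Witas: *lopalfi
  lopalfi → lopalhi   [unconditioned shift]
  lopalhi (rule 2 does not apply)
  lopalhi → lopolhi   [vowel merger]
  lopolhi → lobolhi   [intervocalic voicing]
  giving Witas lobolhi.
Wirevu: *lopalfi
  lopalfi → lopalfe   [vowel merger]
  lopalfe → lopelfe   [vowel merger]
  lopelfe (rule 3 does not apply)
  giving Wirevu lopelfe.
No other proto-form is consistent with every reflex, so the reconstruction is *lopalfi.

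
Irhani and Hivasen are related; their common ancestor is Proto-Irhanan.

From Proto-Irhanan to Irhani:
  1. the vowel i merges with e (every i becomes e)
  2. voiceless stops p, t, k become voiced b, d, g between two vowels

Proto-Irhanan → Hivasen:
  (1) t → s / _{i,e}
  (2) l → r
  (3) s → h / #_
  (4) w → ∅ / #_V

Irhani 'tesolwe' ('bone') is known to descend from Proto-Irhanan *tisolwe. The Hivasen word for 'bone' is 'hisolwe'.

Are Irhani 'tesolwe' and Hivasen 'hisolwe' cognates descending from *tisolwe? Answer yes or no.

no

Derive the expected Hivasen reflex of *tisolwe:
Hivasen: start from *tisolwe.
  rule 1 (palatalisation): tisolwe → sisolwe
  rule 2 (unconditioned shift): sisolwe → sisorwe
  rule 3 (debuccalisation): sisorwe → hisorwe
  rule 4: no change — hisorwe
  ⇒ Hivasen hisorwe
The regular Hivasen reflex would be 'hisorwe', but the attested form is 'hisolwe'. The correspondence is irregular, so they are not cognates (the Hivasen form has a different source).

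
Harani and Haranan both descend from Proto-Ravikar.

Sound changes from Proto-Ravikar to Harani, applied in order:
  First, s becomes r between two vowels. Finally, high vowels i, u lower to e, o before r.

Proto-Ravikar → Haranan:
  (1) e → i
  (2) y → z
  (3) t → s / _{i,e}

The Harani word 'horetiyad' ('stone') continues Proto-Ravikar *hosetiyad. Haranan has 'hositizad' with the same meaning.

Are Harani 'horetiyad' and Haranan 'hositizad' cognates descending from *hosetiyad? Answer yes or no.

no

Derive the expected Haranan reflex of *hosetiyad:
Haranan: *hosetiyad > hositiyad > hositizad > hosisizad  (by vowel merger, unconditioned shift, palatalisation)
The regular Haranan reflex would be 'hosisizad', but the attested form is 'hositizad'. The correspondence is irregular, so they are not cognates (the Haranan form has a different source).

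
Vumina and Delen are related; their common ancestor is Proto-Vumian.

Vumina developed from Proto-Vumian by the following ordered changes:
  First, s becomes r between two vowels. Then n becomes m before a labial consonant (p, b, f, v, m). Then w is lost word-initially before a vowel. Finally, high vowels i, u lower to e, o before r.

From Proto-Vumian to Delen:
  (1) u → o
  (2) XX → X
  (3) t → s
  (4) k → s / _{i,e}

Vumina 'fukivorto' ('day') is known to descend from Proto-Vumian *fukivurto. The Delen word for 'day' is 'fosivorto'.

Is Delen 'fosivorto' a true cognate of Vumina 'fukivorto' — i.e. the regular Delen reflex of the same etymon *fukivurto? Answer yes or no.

no

Derive the expected Delen reflex of *fukivurto:
Delen: *fukivurto > fokivorto > fokivorso > fosivorso  (by vowel merger, unconditioned shift, palatalisation)
The regular Delen reflex would be 'fosivorso', but the attested form is 'fosivorto'. The correspondence is irregular, so they are not cognates (the Delen form has a different source).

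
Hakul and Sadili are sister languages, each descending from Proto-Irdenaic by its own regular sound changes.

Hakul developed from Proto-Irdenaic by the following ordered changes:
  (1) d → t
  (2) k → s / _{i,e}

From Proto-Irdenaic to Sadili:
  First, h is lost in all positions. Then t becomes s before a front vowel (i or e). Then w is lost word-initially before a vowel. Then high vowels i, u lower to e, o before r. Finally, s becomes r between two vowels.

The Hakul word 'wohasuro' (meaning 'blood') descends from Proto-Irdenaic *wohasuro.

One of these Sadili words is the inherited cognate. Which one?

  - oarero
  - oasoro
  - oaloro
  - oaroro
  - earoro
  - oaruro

oaroro

Sadili: *wohasuro
  wohasuro → woasuro   [h-loss]
  woasuro (rule 2 does not apply)
  woasuro → oasuro   [glide loss]
  oasuro → oasoro   [pre-rhotic lowering]
  oasoro → oaroro   [rhotacism]
  giving Sadili oaroro.
The other candidates each miss or misapply at least one Sadili change.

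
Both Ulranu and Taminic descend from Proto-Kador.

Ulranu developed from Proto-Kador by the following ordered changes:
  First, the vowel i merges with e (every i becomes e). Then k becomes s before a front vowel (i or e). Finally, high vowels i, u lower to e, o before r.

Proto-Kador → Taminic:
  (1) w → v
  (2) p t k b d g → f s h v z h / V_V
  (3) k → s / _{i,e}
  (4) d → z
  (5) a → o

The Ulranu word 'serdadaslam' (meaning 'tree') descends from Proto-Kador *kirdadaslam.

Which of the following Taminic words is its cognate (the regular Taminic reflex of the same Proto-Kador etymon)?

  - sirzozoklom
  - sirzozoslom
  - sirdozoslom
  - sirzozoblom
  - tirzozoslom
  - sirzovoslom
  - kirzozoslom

Taminic: start from *kirdadaslam.
  rule 1: no change — kirdadaslam
  rule 2 (intervocalic lenition): kirdadaslam → kirdazaslam
  rule 3 (palatalisation): kirdazaslam → sirdazaslam
  rule 4 (unconditioned shift): sirdazaslam → sirzazaslam
  rule 5 (vowel merger): sirzazaslam → sirzozoslom
  ⇒ Taminic sirzozoslom
Only 'sirzozoslom' matches the regular Taminic development of *kirdadaslam.

sirzozoslom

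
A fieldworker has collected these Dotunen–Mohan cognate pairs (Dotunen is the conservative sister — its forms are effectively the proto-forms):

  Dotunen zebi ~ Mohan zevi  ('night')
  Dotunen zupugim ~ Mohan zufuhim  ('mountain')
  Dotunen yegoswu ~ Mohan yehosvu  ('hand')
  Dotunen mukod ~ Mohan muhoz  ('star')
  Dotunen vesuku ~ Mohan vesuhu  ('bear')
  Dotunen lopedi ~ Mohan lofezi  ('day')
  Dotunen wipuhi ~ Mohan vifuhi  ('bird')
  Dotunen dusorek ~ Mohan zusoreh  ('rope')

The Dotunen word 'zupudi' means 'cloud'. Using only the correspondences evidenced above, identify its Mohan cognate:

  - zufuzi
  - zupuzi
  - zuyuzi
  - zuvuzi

zupugim ~ zufuhim, wipuhi ~ vifuhi — Dotunen p corresponds to Mohan f between vowels (before a back vowel).
lopedi ~ lofezi — Dotunen d corresponds to Mohan z between vowels (before a front vowel).
Applying these to Dotunen 'zupudi':
  zupudi → zufudi   (p→f between vowels (before a back vowel))
  zufudi → zufuzi   (d→z between vowels (before a front vowel))
So the Mohan cognate is 'zufuzi'.

zufuzi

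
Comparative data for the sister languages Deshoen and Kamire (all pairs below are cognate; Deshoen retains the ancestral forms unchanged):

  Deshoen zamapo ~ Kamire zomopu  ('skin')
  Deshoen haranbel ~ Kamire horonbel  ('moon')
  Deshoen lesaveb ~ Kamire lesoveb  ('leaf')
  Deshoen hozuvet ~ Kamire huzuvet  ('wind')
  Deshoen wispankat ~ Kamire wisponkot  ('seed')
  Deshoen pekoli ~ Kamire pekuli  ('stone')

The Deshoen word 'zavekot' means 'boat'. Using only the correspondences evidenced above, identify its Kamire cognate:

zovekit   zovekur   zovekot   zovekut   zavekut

lesaveb ~ lesoveb — Deshoen a corresponds to Kamire o after a consonant, before a labial obstruent.
hozuvet ~ huzuvet, pekoli ~ pekuli — Deshoen o corresponds to Kamire u after a consonant, before a consonant other than r, m, n, p, b, f, v.
Applying these to Deshoen 'zavekot':
  zavekot → zovekot   (a→o after a consonant, before a labial obstruent)
  zovekot → zovekut   (o→u after a consonant, before a consonant other than r, m, n, p, b, f, v)
So the Kamire cognate is 'zovekut'.

zovekut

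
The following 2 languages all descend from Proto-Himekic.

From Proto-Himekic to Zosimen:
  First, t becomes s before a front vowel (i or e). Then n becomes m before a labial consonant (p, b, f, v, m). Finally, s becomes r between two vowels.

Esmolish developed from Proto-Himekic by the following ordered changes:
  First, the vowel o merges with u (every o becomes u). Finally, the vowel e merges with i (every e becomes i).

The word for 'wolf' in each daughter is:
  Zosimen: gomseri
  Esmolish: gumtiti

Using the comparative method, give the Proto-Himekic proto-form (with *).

*gomteti

Position 2: Zosimen has o, Esmolish has u. Zosimen preserves o here (none of its changes turn any other segment into o), so the proto-segment is *o.
Position 6: Zosimen has r, Esmolish has t. Esmolish preserves t here (none of its changes turn any other segment into t), so the proto-segment is *t.
Continuing position by position gives *gomteti; check it forward:
Zosimen: *gomteti > gomsesi > gomseri  (by palatalisation, rhotacism)
Esmolish: *gomteti > gumteti > gumtiti  (by vowel merger, vowel merger)
*gomteti is the unique common source.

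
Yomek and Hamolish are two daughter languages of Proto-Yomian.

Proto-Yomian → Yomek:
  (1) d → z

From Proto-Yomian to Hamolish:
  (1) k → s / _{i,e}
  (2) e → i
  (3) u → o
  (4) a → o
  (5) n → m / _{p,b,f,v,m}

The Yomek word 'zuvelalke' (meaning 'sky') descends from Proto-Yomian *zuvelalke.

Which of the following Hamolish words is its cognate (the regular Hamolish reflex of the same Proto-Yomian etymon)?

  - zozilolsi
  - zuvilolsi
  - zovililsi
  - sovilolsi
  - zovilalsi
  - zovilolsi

Hamolish: start from *zuvelalke.
  rule 1 (palatalisation): zuvelalke → zuvelalse
  rule 2 (vowel merger): zuvelalse → zuvilalsi
  rule 3 (vowel merger): zuvilalsi → zovilalsi
  rule 4 (vowel merger): zovilalsi → zovilolsi
  rule 5: no change — zovilolsi
  ⇒ Hamolish zovilolsi
The other candidates each miss or misapply at least one Hamolish change.

zovilolsi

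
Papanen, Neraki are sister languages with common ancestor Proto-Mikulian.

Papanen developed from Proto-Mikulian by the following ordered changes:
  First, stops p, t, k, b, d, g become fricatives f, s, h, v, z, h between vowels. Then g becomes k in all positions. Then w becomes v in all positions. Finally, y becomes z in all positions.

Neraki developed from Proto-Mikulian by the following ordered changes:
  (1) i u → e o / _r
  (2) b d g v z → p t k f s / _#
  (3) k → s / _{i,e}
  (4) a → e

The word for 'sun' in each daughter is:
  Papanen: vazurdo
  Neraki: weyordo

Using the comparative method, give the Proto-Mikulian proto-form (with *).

*wayurdo

Position 4: Papanen has u, Neraki has o. Papanen preserves u here (none of its changes turn any other segment into u), so the proto-segment is *u.
Position 3: Papanen has z, Neraki has y. Neraki preserves y here (none of its changes turn any other segment into y), so the proto-segment is *y.
Position 1: Papanen has v, Neraki has w. Neraki preserves w here (none of its changes turn any other segment into w), so the proto-segment is *w.
This points to *wayurdo. Verify forward in each daughter:
Papanen: *wayurdo > vayurdo > vazurdo  (by unconditioned shift, unconditioned shift)
Neraki: start from *wayurdo.
  rule 1 (pre-rhotic lowering): wayurdo → wayordo
  rule 2: no change — wayordo
  rule 3: no change — wayordo
  rule 4 (vowel merger): wayordo → weyordo
  ⇒ Neraki weyordo
*wayurdo is the unique common source.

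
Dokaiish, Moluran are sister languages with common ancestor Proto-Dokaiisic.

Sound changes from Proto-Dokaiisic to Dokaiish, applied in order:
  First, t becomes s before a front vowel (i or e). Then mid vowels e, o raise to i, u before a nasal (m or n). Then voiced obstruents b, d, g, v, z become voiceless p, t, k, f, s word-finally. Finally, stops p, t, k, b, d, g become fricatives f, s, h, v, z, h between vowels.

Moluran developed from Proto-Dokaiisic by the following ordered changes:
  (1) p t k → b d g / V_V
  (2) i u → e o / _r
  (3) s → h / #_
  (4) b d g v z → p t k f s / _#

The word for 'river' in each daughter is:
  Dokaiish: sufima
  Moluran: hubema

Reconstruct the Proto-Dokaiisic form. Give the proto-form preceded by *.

*supema

Position 3: Dokaiish has f, Moluran has b. Taking the neighbouring segments as reconstructed: Dokaiish f could go back to *p or *f; Moluran b could go back to *p or *b — the one source consistent with every daughter is *p.
Position 4: Dokaiish has i, Moluran has e. Taking the neighbouring segments as reconstructed: Dokaiish i could go back to *e or *i; Moluran e can only go back to *e — the one source consistent with every daughter is *e.
Verify the candidate proto-form against each daughter:
Dokaiish: start from *supema.
  rule 1: no change — supema
  rule 2 (pre-nasal raising): supema → supima
  rule 3: no change — supima
  rule 4 (intervocalic lenition): supima → sufima
  ⇒ Dokaiish sufima
Moluran: *supema
  supema → subema   [intervocalic voicing]
  subema (rule 2 does not apply)
  subema → hubema   [debuccalisation]
  hubema (rule 4 does not apply)
  giving Moluran hubema.
*supema is the unique common source.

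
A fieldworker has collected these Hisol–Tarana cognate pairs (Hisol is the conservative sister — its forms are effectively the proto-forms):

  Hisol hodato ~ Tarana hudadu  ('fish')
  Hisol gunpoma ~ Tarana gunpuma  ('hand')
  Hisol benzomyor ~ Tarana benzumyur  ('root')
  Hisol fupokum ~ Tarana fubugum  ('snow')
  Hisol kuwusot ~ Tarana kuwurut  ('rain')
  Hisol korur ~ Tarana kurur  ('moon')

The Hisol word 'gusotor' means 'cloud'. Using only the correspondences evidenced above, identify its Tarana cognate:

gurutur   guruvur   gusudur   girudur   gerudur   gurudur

gurudur

kuwusot ~ kuwurut — Hisol s corresponds to Tarana r between vowels (before a back vowel).
hodato ~ hudadu, fupokum ~ fubugum — Hisol o corresponds to Tarana u after a consonant, before a consonant other than r, m, n, p, b, f, v.
hodato ~ hudadu — Hisol t corresponds to Tarana d between vowels (before a back vowel).
benzomyor ~ benzumyur, korur ~ kurur — Hisol o corresponds to Tarana u after a consonant, before r.
Applying these to Hisol 'gusotor':
  gusotor → gurotor   (s→r between vowels (before a back vowel))
  gurotor → gurutor   (o→u after a consonant, before a consonant other than r, m, n, p, b, f, v)
  gurutor → gurudor   (t→d between vowels (before a back vowel))
  gurudor → gurudur   (o→u after a consonant, before r)
So the Tarana cognate is 'gurudur'.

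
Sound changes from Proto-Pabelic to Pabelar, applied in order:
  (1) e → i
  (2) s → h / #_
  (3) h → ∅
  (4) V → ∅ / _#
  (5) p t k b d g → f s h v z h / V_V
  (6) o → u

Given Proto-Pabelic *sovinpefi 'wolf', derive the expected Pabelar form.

Pabelar: *sovinpefi
  sovinpefi → sovinpifi   [vowel merger]
  sovinpifi → hovinpifi   [debuccalisation]
  hovinpifi → ovinpifi   [h-loss]
  ovinpifi → ovinpif   [apocope]
  ovinpif (rule 5 does not apply)
  ovinpif → uvinpif   [vowel merger]
  giving Pabelar uvinpif.

uvinpif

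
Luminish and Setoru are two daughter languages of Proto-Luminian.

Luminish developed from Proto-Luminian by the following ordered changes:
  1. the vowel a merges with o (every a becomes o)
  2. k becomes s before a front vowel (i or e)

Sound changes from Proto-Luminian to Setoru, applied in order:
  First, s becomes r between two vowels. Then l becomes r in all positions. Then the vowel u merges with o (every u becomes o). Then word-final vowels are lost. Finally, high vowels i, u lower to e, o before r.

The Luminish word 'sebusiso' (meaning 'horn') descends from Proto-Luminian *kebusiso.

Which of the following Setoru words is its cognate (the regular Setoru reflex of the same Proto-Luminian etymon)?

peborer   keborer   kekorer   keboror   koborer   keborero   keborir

Setoru: *kebusiso
  kebusiso → keburiro   [rhotacism]
  keburiro (rule 2 does not apply)
  keburiro → keboriro   [vowel merger]
  keboriro → keborir   [apocope]
  keborir → keborer   [pre-rhotic lowering]
  giving Setoru keborer.
Only 'keborer' matches the regular Setoru development of *kebusiso.

keborer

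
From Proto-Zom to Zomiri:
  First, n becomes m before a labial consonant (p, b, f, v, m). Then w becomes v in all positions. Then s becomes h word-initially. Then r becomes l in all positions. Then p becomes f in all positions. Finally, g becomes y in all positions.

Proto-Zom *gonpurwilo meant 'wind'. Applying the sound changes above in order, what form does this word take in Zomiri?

yomfulvilo

Zomiri: *gonpurwilo > gompurwilo > gompurvilo > gompulvilo > gomfulvilo > yomfulvilo  (by nasal place assimilation, unconditioned shift, unconditioned shift, unconditioned shift, unconditioned shift)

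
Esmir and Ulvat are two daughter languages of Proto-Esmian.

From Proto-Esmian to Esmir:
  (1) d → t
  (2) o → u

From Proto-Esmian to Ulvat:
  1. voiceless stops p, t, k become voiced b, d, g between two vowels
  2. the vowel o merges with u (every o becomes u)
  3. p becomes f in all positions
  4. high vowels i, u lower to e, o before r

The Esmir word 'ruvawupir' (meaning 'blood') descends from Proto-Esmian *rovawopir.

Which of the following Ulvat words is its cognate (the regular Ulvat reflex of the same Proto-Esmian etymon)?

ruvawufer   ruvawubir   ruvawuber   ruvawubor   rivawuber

ruvawuber

Ulvat: start from *rovawopir.
  rule 1 (intervocalic voicing): rovawopir → rovawobir
  rule 2 (vowel merger): rovawobir → ruvawubir
  rule 3: no change — ruvawubir
  rule 4 (pre-rhotic lowering): ruvawubir → ruvawuber
  ⇒ Ulvat ruvawuber
Among the options, 'ruvawuber' alone shows every Ulvat change applied in order.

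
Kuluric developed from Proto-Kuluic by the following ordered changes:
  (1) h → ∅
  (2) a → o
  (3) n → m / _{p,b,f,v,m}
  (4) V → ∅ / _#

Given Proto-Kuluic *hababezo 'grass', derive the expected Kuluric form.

Kuluric: *hababezo > ababezo > obobezo > obobez  (by h-loss, vowel merger, apocope)

obobez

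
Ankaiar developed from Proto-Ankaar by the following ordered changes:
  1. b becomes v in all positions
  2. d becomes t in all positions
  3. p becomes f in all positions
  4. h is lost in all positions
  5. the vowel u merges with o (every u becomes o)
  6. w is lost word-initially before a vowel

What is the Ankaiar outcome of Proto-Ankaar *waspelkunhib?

asfelkoniv

Ankaiar: start from *waspelkunhib.
  rule 1 (unconditioned shift): waspelkunhib → waspelkunhiv
  rule 2: no change — waspelkunhiv
  rule 3 (unconditioned shift): waspelkunhiv → wasfelkunhiv
  rule 4 (h-loss): wasfelkunhiv → wasfelkuniv
  rule 5 (vowel merger): wasfelkuniv → wasfelkoniv
  rule 6 (glide loss): wasfelkoniv → asfelkoniv
  ⇒ Ankaiar asfelkoniv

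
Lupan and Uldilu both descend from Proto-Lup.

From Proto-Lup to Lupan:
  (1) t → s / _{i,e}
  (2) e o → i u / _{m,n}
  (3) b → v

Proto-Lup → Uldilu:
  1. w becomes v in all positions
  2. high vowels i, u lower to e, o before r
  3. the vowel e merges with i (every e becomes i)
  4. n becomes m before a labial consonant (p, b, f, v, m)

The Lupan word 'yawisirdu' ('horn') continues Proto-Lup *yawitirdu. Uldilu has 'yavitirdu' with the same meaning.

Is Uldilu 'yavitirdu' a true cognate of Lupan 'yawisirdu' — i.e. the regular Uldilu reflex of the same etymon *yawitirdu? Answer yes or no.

Derive the expected Uldilu reflex of *yawitirdu:
Uldilu: start from *yawitirdu.
  rule 1 (unconditioned shift): yawitirdu → yavitirdu
  rule 2 (pre-rhotic lowering): yavitirdu → yaviterdu
  rule 3 (vowel merger): yaviterdu → yavitirdu
  rule 4: no change — yavitirdu
  ⇒ Uldilu yavitirdu
Uldilu 'yavitirdu' matches the regular reflex exactly, so the pair is cognate.

yes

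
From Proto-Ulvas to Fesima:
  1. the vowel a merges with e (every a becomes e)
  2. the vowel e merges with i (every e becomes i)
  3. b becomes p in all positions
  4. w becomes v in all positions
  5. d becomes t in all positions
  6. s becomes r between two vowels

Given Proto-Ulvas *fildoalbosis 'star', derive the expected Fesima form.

filtoilporis

Fesima: start from *fildoalbosis.
  rule 1 (vowel merger): fildoalbosis → fildoelbosis
  rule 2 (vowel merger): fildoelbosis → fildoilbosis
  rule 3 (unconditioned shift): fildoilbosis → fildoilposis
  rule 4: no change — fildoilposis
  rule 5 (unconditioned shift): fildoilposis → filtoilposis
  rule 6 (rhotacism): filtoilposis → filtoilporis
  ⇒ Fesima filtoilporis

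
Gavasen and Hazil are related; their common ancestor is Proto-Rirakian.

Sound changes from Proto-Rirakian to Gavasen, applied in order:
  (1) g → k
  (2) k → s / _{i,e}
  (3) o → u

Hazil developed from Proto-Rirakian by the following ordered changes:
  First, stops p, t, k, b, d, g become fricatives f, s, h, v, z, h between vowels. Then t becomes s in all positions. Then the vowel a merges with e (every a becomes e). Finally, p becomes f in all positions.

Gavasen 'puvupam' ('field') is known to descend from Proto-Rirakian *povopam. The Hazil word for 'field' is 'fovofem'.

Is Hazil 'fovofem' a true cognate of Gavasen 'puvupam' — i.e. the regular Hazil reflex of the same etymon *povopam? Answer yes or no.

Derive the expected Hazil reflex of *povopam:
Hazil: *povopam > povofam > povofem > fovofem  (by intervocalic lenition, vowel merger, unconditioned shift)
Hazil 'fovofem' matches the regular reflex exactly, so the pair is cognate.

yes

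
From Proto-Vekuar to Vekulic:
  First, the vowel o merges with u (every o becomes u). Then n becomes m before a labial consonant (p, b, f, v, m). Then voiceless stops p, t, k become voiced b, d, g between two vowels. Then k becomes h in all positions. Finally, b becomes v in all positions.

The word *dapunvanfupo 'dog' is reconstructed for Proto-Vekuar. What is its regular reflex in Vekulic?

davumvamfuvu

Vekulic: *dapunvanfupo
  dapunvanfupo → dapunvanfupu   [vowel merger]
  dapunvanfupu → dapumvamfupu   [nasal place assimilation]
  dapumvamfupu → dabumvamfubu   [intervocalic voicing]
  dabumvamfubu (rule 4 does not apply)
  dabumvamfubu → davumvamfuvu   [unconditioned shift]
  giving Vekulic davumvamfuvu.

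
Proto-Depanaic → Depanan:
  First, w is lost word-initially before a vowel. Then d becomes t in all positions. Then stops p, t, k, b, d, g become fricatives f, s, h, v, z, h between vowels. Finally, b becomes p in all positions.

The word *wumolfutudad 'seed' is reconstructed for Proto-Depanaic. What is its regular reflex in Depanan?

umolfususat

Depanan: *wumolfutudad > umolfutudad > umolfututat > umolfususat  (by glide loss, unconditioned shift, intervocalic lenition)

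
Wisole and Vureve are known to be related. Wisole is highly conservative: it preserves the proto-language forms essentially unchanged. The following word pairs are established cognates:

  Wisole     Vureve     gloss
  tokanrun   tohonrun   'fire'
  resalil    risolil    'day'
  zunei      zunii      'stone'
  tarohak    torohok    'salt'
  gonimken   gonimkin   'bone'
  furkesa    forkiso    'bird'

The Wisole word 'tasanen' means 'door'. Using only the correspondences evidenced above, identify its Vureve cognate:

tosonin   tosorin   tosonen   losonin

resalil ~ risolil, tarohak ~ torohok — Wisole a corresponds to Vureve o after a consonant, before a consonant other than r, m, n, p, b, f, v.
tokanrun ~ tohonrun — Wisole a corresponds to Vureve o after a consonant, before a nasal.
gonimken ~ gonimkin — Wisole e corresponds to Vureve i after a consonant, before a nasal.
Applying these to Wisole 'tasanen':
  tasanen → tosanen   (a→o after a consonant, before a consonant other than r, m, n, p, b, f, v)
  tosanen → tosonen   (a→o after a consonant, before a nasal)
  tosonen → tosonin   (e→i after a consonant, before a nasal)
So the Vureve cognate is 'tosonin'.

tosonin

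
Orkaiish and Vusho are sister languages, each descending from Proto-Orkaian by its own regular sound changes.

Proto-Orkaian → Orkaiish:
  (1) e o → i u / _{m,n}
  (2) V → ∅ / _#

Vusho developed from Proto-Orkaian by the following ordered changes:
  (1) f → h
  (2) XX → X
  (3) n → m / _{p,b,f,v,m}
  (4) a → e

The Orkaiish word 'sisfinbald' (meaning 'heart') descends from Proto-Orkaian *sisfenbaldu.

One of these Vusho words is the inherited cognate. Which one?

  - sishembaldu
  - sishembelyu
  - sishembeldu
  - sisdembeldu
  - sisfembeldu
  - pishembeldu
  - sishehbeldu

Vusho: start from *sisfenbaldu.
  rule 1 (unconditioned shift): sisfenbaldu → sishenbaldu
  rule 2: no change — sishenbaldu
  rule 3 (nasal place assimilation): sishenbaldu → sishembaldu
  rule 4 (vowel merger): sishembaldu → sishembeldu
  ⇒ Vusho sishembeldu
Among the options, 'sishembeldu' alone shows every Vusho change applied in order.

sishembeldu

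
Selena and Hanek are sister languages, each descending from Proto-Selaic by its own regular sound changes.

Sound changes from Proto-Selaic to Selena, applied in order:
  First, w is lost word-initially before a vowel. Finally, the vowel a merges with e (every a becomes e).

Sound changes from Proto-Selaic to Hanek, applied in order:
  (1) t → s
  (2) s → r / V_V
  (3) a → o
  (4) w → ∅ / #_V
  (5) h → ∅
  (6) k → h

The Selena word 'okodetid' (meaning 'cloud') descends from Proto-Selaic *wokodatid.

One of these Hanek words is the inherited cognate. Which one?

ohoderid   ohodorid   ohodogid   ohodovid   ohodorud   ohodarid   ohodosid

ohodorid

Hanek: *wokodatid > wokodasid > wokodarid > wokodorid > okodorid > ohodorid  (by unconditioned shift, rhotacism, vowel merger, glide loss, unconditioned shift)
Among the options, 'ohodorid' alone shows every Hanek change applied in order.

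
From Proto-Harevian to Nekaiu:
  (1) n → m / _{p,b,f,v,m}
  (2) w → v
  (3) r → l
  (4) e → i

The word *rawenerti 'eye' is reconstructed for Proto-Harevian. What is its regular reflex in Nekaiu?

Nekaiu: start from *rawenerti.
  rule 1: no change — rawenerti
  rule 2 (unconditioned shift): rawenerti → ravenerti
  rule 3 (unconditioned shift): ravenerti → lavenelti
  rule 4 (vowel merger): lavenelti → lavinilti
  ⇒ Nekaiu lavinilti

lavinilti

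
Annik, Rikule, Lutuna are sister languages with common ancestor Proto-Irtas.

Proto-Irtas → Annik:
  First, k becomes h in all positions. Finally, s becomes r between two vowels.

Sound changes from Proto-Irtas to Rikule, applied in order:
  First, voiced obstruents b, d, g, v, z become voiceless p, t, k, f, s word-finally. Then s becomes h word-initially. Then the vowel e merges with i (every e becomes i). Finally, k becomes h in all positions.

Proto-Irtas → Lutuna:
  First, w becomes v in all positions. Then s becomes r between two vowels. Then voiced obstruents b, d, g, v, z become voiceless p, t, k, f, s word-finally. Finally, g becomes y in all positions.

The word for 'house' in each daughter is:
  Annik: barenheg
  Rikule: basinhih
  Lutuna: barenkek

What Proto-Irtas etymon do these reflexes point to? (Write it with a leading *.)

*basenkeg

Position 4: Annik has e, Rikule has i, Lutuna has e. Annik preserves e here (none of its changes turn any other segment into e), so the proto-segment is *e.
Position 7: Annik has e, Rikule has i, Lutuna has e. Annik preserves e here (none of its changes turn any other segment into e), so the proto-segment is *e.
This points to *basenkeg. Verify forward in each daughter:
Annik: *basenkeg > basenheg > barenheg  (by unconditioned shift, rhotacism)
Rikule: *basenkeg > basenkek > basinkik > basinhih  (by final devoicing, vowel merger, unconditioned shift)
Lutuna: *basenkeg > barenkeg > barenkek  (by rhotacism, final devoicing)
No other proto-form is consistent with every reflex, so the reconstruction is *basenkeg.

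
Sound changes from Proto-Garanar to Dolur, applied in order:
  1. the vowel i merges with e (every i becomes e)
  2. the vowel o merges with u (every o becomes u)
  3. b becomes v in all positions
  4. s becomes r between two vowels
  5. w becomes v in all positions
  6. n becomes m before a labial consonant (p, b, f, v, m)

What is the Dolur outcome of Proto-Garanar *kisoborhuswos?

Dolur: *kisoborhuswos
  kisoborhuswos → kesoborhuswos   [vowel merger]
  kesoborhuswos → kesuburhuswus   [vowel merger]
  kesuburhuswus → kesuvurhuswus   [unconditioned shift]
  kesuvurhuswus → keruvurhuswus   [rhotacism]
  keruvurhuswus → keruvurhusvus   [unconditioned shift]
  keruvurhusvus (rule 6 does not apply)
  giving Dolur keruvurhusvus.

keruvurhusvus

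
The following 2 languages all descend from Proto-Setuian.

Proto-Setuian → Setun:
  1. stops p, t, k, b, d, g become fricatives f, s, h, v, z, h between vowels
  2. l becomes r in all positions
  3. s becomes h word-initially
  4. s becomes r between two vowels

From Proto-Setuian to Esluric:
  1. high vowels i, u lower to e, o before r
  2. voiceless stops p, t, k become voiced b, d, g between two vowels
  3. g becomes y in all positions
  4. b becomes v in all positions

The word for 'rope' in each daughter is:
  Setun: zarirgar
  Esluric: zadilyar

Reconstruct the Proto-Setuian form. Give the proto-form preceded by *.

Position 6: Setun has g, Esluric has y. Setun preserves g here (none of its changes turn any other segment into g), so the proto-segment is *g.
Position 5: Setun has r, Esluric has l. Esluric preserves l here (none of its changes turn any other segment into l), so the proto-segment is *l.
Position 3: Setun has r, Esluric has d. Taking the neighbouring segments as reconstructed: Setun r could go back to *t or *s or *l or *r; Esluric d could go back to *t or *d — the one source consistent with every daughter is *t.
Verify the candidate proto-form against each daughter:
Setun: *zatilgar > zasilgar > zasirgar > zarirgar  (by intervocalic lenition, unconditioned shift, rhotacism)
Esluric: *zatilgar > zadilgar > zadilyar  (by intervocalic voicing, unconditioned shift)
No other proto-form is consistent with every reflex, so the reconstruction is *zatilgar.

*zatilgar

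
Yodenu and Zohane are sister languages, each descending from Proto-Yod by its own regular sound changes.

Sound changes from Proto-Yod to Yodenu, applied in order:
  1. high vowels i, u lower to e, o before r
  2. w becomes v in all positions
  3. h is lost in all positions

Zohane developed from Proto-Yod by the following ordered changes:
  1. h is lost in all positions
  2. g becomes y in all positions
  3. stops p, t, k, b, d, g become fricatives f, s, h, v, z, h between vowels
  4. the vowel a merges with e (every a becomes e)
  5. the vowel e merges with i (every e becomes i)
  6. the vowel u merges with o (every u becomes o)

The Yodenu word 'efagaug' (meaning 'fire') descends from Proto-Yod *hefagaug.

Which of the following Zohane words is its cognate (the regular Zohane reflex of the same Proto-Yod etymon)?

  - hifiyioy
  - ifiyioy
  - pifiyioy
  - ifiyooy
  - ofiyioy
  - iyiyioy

Zohane: *hefagaug
  hefagaug → efagaug   [h-loss]
  efagaug → efayauy   [unconditioned shift]
  efayauy (rule 3 does not apply)
  efayauy → efeyeuy   [vowel merger]
  efeyeuy → ifiyiuy   [vowel merger]
  ifiyiuy → ifiyioy   [vowel merger]
  giving Zohane ifiyioy.

ifiyioy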